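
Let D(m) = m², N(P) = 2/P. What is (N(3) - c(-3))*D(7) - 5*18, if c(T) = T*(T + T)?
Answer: -2818/3 ≈ -939.33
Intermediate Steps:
c(T) = 2*T² (c(T) = T*(2*T) = 2*T²)
(N(3) - c(-3))*D(7) - 5*18 = (2/3 - 2*(-3)²)*7² - 5*18 = (2*(⅓) - 2*9)*49 - 90 = (⅔ - 1*18)*49 - 90 = (⅔ - 18)*49 - 90 = -52/3*49 - 90 = -2548/3 - 90 = -2818/3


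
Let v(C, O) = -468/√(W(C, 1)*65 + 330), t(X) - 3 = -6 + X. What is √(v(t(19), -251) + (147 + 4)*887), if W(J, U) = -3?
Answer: √(3348425 - 260*√15)/5 ≈ 365.92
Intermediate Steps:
t(X) = -3 + X (t(X) = 3 + (-6 + X) = -3 + X)
v(C, O) = -52*√15/5 (v(C, O) = -468/√(-3*65 + 330) = -468/√(-195 + 330) = -468*√15/45 = -52*√15/5)
√(v(t(19), -251) + (147 + 4)*887) = √(-52*√15/5 + (147 + 4)*887) = √(-52*√15/5 + 151*887) = √(-52*√15/5 + 133937) = √(133937 - 52*√15/5)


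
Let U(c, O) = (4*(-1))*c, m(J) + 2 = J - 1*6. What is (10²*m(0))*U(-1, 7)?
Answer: -3200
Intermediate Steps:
m(J) = -8 + J (m(J) = -2 + (J - 1*6) = -2 + (J - 6) = -2 + (-6 + J) = -8 + J)
U(c, O) = -4*c
(10²*m(0))*U(-1, 7) = (10²*(-8 + 0))*(-4*(-1)) = (100*(-8))*4 = -800*4 = -3200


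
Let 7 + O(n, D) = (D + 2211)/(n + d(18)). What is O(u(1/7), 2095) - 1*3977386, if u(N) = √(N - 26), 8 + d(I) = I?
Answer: 7*(-568199*√1267 + 39769624*I)/(√1267 - 70*I) ≈ -3.9771e+6 - 173.98*I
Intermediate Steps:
d(I) = -8 + I
u(N) = √(-26 + N)
O(n, D) = -7 + (2211 + D)/(10 + n) (O(n, D) = -7 + (D + 2211)/(n + (-8 + 18)) = -7 + (2211 + D)/(n + 10) = -7 + (2211 + D)/(10 + n))
O(u(1/7), 2095) - 1*3977386 = (2141 + 2095 - 7*√(-26 + 1/7))/(10 + √(-26 + 1/7)) - 1*3977386 = (2141 + 2095 - 7*√(-26 + ⅐))/(10 + √(-26 + ⅐)) - 3977386 = (2141 + 2095 - I*√1267)/(10 + √(-181/7)) - 3977386 = (2141 + 2095 - I*√1267)/(10 + I*√1267/7) - 3977386 = (4236 - I*√1267)/(10 + I*√1267/7) - 3977386 = -3977386 + (4236 - I*√1267)/(10 + I*√1267/7)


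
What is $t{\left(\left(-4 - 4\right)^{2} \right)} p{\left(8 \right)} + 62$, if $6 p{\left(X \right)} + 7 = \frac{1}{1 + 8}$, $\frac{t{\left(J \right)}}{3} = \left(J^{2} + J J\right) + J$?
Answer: $- \frac{85126}{3} \approx -28375.0$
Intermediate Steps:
$t{\left(J \right)} = 3 J + 6 J^{2}$ ($t{\left(J \right)} = 3 \left(\left(J^{2} + J J\right) + J\right) = 3 \left(\left(J^{2} + J^{2}\right) + J\right) = 3 \left(2 J^{2} + J\right) = 3 \left(J + 2 J^{2}\right) = 3 J + 6 J^{2}$)
$p{\left(X \right)} = - \frac{31}{27}$ ($p{\left(X \right)} = - \frac{7}{6} + \frac{1}{6 \left(1 + 8\right)} = - \frac{7}{6} + \frac{1}{6 \cdot 9} = - \frac{7}{6} + \frac{1}{6} \cdot \frac{1}{9} = - \frac{7}{6} + \frac{1}{54} = - \frac{31}{27}$)
$t{\left(\left(-4 - 4\right)^{2} \right)} p{\left(8 \right)} + 62 = 3 \left(-4 - 4\right)^{2} \left(1 + 2 \left(-4 - 4\right)^{2}\right) \left(- \frac{31}{27}\right) + 62 = 3 \left(-8\right)^{2} \left(1 + 2 \left(-8\right)^{2}\right) \left(- \frac{31}{27}\right) + 62 = 3 \cdot 64 \left(1 + 2 \cdot 64\right) \left(- \frac{31}{27}\right) + 62 = 3 \cdot 64 \left(1 + 128\right) \left(- \frac{31}{27}\right) + 62 = 3 \cdot 64 \cdot 129 \left(- \frac{31}{27}\right) + 62 = 24768 \left(- \frac{31}{27}\right) + 62 = - \frac{85312}{3} + 62 = - \frac{85126}{3}$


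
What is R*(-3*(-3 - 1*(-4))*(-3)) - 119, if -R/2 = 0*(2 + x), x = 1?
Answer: -119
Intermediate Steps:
R = 0 (R = -0*(2 + 1) = -0*3 = -2*0 = 0)
R*(-3*(-3 - 1*(-4))*(-3)) - 119 = 0*(-3*(-3 - 1*(-4))*(-3)) - 119 = 0*(-3*(-3 + 4)*(-3)) - 119 = 0*(-3*1*(-3)) - 119 = 0*(-3*(-3)) - 119 = 0*9 - 119 = 0 - 119 = -119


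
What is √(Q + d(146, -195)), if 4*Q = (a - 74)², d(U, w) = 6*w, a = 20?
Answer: 21*I ≈ 21.0*I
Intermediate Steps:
Q = 729 (Q = (20 - 74)²/4 = (¼)*(-54)² = (¼)*2916 = 729)
√(Q + d(146, -195)) = √(729 + 6*(-195)) = √(729 - 1170) = √(-441) = 21*I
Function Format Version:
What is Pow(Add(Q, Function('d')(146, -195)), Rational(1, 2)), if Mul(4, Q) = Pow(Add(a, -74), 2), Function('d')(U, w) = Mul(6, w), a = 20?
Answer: Mul(21, I) ≈ Mul(21.000, I)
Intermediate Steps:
Q = 729 (Q = Mul(Rational(1, 4), Pow(Add(20, -74), 2)) = Mul(Rational(1, 4), Pow(-54, 2)) = Mul(Rational(1, 4), 2916) = 729)
Pow(Add(Q, Function('d')(146, -195)), Rational(1, 2)) = Pow(Add(729, Mul(6, -195)), Rational(1, 2)) = Pow(Add(729, -1170), Rational(1, 2)) = Pow(-441, Rational(1, 2)) = Mul(21, I)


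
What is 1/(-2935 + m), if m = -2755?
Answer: -1/5690 ≈ -0.00017575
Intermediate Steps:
1/(-2935 + m) = 1/(-2935 - 2755) = 1/(-5690) = -1/5690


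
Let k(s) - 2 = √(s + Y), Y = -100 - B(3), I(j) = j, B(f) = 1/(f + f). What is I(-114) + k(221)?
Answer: -112 + 5*√174/6 ≈ -101.01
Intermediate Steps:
B(f) = 1/(2*f)
Y = -601/6 (Y = -100 - 1/(2*3) = -100 - 1*⅙ = -100 - ⅙ = -601/6 ≈ -100.17)
k(s) = 2 + √(-601/6 + s) (k(s) = 2 + √(s - 601/6) = 2 + √(-601/6 + s))
I(-114) + k(221) = -114 + (2 + √(-3606 + 36*221)/6) = -114 + (2 + √(-3606 + 7956)/6) = -114 + (2 + √4350/6) = -114 + (2 + (5*√174)/6) = -114 + (2 + 5*√174/6) = -112 + 5*√174/6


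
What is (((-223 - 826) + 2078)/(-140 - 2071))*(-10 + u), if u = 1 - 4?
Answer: 4459/737 ≈ 6.0502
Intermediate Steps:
u = -3
(((-223 - 826) + 2078)/(-140 - 2071))*(-10 + u) = (((-223 - 826) + 2078)/(-140 - 2071))*(-10 - 3) = ((-1049 + 2078)/(-2211))*(-13) = (1029*(-1/2211))*(-13) = -343/737*(-13) = 4459/737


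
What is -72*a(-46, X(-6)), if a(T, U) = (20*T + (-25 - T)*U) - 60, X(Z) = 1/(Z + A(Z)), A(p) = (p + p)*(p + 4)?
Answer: 70476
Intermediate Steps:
A(p) = 2*p*(4 + p) (A(p) = (2*p)*(4 + p) = 2*p*(4 + p))
X(Z) = 1/(Z + 2*Z*(4 + Z))
a(T, U) = -60 + 20*T + U*(-25 - T) (a(T, U) = (20*T + U*(-25 - T)) - 60 = -60 + 20*T + U*(-25 - T))
-72*a(-46, X(-6)) = -72*(-60 - 25/((-6)*(9 + 2*(-6))) + 20*(-46) - 1*(-46)*1/((-6)*(9 + 2*(-6)))) = -72*(-60 - (-25)/(6*(9 - 12)) - 920 - 1*(-46)*(-1/(6*(9 - 12)))) = -72*(-60 - (-25)/(6*(-3)) - 920 - 1*(-46)*(-⅙/(-3))) = -72*(-60 - (-25)*(-1)/(6*3) - 920 - 1*(-46)*(-⅙*(-⅓))) = -72*(-60 - 25*1/18 - 920 - 1*(-46)*1/18) = -72*(-60 - 25/18 - 920 + 23/9) = -72*(-5873/6) = 70476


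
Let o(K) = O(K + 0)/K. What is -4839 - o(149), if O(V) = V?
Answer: -4840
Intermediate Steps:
o(K) = 1 (o(K) = (K + 0)/K = K/K = 1)
-4839 - o(149) = -4839 - 1*1 = -4839 - 1 = -4840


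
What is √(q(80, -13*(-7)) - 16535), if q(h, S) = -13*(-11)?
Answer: 2*I*√4098 ≈ 128.03*I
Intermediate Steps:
q(h, S) = 143
√(q(80, -13*(-7)) - 16535) = √(143 - 16535) = √(-16392) = 2*I*√4098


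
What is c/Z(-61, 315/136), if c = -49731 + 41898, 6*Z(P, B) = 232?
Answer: -23499/116 ≈ -202.58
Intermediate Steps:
Z(P, B) = 116/3 (Z(P, B) = (⅙)*232 = 116/3)
c = -7833
c/Z(-61, 315/136) = -7833/116/3 = -7833*3/116 = -23499/116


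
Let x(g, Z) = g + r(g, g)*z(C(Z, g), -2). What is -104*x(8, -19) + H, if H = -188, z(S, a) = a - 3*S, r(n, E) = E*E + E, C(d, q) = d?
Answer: -412860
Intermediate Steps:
r(n, E) = E + E² (r(n, E) = E² + E = E + E²)
x(g, Z) = g + g*(1 + g)*(-2 - 3*Z) (x(g, Z) = g + (g*(1 + g))*(-2 - 3*Z) = g + g*(1 + g)*(-2 - 3*Z))
-104*x(8, -19) + H = -832*(1 - (1 + 8)*(2 + 3*(-19))) - 188 = -832*(1 - 1*9*(2 - 57)) - 188 = -832*(1 - 1*9*(-55)) - 188 = -832*(1 + 495) - 188 = -832*496 - 188 = -104*3968 - 188 = -412672 - 188 = -412860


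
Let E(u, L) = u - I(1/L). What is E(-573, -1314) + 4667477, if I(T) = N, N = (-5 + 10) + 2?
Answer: 4666897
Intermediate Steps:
N = 7 (N = 5 + 2 = 7)
I(T) = 7
E(u, L) = -7 + u (E(u, L) = u - 1*7 = u - 7 = -7 + u)
E(-573, -1314) + 4667477 = (-7 - 573) + 4667477 = -580 + 4667477 = 4666897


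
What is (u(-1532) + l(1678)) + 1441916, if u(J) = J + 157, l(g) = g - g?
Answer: 1440541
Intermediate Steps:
l(g) = 0
u(J) = 157 + J
(u(-1532) + l(1678)) + 1441916 = ((157 - 1532) + 0) + 1441916 = (-1375 + 0) + 1441916 = -1375 + 1441916 = 1440541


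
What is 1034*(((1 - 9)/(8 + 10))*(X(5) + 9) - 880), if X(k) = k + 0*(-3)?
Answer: -8247184/9 ≈ -9.1635e+5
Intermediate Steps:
X(k) = k (X(k) = k + 0 = k)
1034*(((1 - 9)/(8 + 10))*(X(5) + 9) - 880) = 1034*(((1 - 9)/(8 + 10))*(5 + 9) - 880) = 1034*(-8/18*14 - 880) = 1034*(-8*1/18*14 - 880) = 1034*(-4/9*14 - 880) = 1034*(-56/9 - 880) = 1034*(-7976/9) = -8247184/9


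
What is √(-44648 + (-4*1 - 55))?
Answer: I*√44707 ≈ 211.44*I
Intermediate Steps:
√(-44648 + (-4*1 - 55)) = √(-44648 + (-4 - 55)) = √(-44648 - 59) = √(-44707) = I*√44707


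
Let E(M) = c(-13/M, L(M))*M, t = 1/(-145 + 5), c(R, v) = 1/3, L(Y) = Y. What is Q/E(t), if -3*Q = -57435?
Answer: -8040900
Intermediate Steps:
Q = 19145 (Q = -⅓*(-57435) = 19145)
c(R, v) = ⅓
t = -1/140 (t = 1/(-140) = -1/140 ≈ -0.0071429)
E(M) = M/3
Q/E(t) = 19145/(((⅓)*(-1/140))) = 19145/(-1/420) = 19145*(-420) = -8040900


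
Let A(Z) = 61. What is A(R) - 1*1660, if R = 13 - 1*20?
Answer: -1599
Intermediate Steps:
R = -7 (R = 13 - 20 = -7)
A(R) - 1*1660 = 61 - 1*1660 = 61 - 1660 = -1599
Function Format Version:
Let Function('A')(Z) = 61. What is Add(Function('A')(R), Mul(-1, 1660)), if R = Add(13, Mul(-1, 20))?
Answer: -1599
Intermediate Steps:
R = -7 (R = Add(13, -20) = -7)
Add(Function('A')(R), Mul(-1, 1660)) = Add(61, Mul(-1, 1660)) = Add(61, -1660) = -1599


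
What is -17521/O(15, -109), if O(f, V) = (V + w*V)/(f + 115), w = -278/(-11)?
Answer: 25055030/31501 ≈ 795.37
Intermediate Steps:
w = 278/11 (w = -278*(-1/11) = 278/11 ≈ 25.273)
O(f, V) = 289*V/(11*(115 + f)) (O(f, V) = (V + 278*V/11)/(f + 115) = (289*V/11)/(115 + f) = 289*V/(11*(115 + f)))
-17521/O(15, -109) = -17521/((289/11)*(-109)/(115 + 15)) = -17521/((289/11)*(-109)/130) = -17521/((289/11)*(-109)*(1/130)) = -17521/(-31501/1430) = -17521*(-1430/31501) = 25055030/31501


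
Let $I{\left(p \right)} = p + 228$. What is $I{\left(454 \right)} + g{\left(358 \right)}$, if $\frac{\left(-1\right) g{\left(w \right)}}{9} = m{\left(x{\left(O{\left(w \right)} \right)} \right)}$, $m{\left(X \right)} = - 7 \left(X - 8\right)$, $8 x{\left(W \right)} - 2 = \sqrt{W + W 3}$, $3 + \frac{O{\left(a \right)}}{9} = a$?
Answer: $\frac{775}{4} + \frac{189 \sqrt{355}}{4} \approx 1084.0$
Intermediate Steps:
$O{\left(a \right)} = -27 + 9 a$
$x{\left(W \right)} = \frac{1}{4} + \frac{\sqrt{W}}{4}$ ($x{\left(W \right)} = \frac{1}{4} + \frac{\sqrt{W + W 3}}{8} = \frac{1}{4} + \frac{\sqrt{W + 3 W}}{8} = \frac{1}{4} + \frac{\sqrt{4 W}}{8} = \frac{1}{4} + \frac{2 \sqrt{W}}{8} = \frac{1}{4} + \frac{\sqrt{W}}{4}$)
$I{\left(p \right)} = 228 + p$
$m{\left(X \right)} = 56 - 7 X$ ($m{\left(X \right)} = - 7 \left(-8 + X\right) = 56 - 7 X$)
$g{\left(w \right)} = - \frac{1953}{4} + \frac{63 \sqrt{-27 + 9 w}}{4}$ ($g{\left(w \right)} = - 9 \left(56 - 7 \left(\frac{1}{4} + \frac{\sqrt{-27 + 9 w}}{4}\right)\right) = - 9 \left(56 - \left(\frac{7}{4} + \frac{7 \sqrt{-27 + 9 w}}{4}\right)\right) = - 9 \left(\frac{217}{4} - \frac{7 \sqrt{-27 + 9 w}}{4}\right) = - \frac{1953}{4} + \frac{63 \sqrt{-27 + 9 w}}{4}$)
$I{\left(454 \right)} + g{\left(358 \right)} = \left(228 + 454\right) - \left(\frac{1953}{4} - \frac{189 \sqrt{-3 + 358}}{4}\right) = 682 - \left(\frac{1953}{4} - \frac{189 \sqrt{355}}{4}\right) = \frac{775}{4} + \frac{189 \sqrt{355}}{4}$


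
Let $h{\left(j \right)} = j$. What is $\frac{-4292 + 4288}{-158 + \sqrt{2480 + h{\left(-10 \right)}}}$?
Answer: $\frac{316}{11247} + \frac{2 \sqrt{2470}}{11247} \approx 0.036934$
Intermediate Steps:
$\frac{-4292 + 4288}{-158 + \sqrt{2480 + h{\left(-10 \right)}}} = \frac{-4292 + 4288}{-158 + \sqrt{2480 - 10}} = - \frac{4}{-158 + \sqrt{2470}}$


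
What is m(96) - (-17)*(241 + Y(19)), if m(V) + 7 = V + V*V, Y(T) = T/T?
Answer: 13419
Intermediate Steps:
Y(T) = 1
m(V) = -7 + V + V² (m(V) = -7 + (V + V*V) = -7 + (V + V²) = -7 + V + V²)
m(96) - (-17)*(241 + Y(19)) = (-7 + 96 + 96²) - (-17)*(241 + 1) = (-7 + 96 + 9216) - (-17)*242 = 9305 - 1*(-4114) = 9305 + 4114 = 13419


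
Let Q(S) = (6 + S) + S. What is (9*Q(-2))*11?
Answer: 198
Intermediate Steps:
Q(S) = 6 + 2*S
(9*Q(-2))*11 = (9*(6 + 2*(-2)))*11 = (9*(6 - 4))*11 = (9*2)*11 = 18*11 = 198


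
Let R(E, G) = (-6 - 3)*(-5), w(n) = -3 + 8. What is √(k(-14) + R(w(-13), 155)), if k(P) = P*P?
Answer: √241 ≈ 15.524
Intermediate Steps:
k(P) = P²
w(n) = 5
R(E, G) = 45 (R(E, G) = -9*(-5) = 45)
√(k(-14) + R(w(-13), 155)) = √((-14)² + 45) = √(196 + 45) = √241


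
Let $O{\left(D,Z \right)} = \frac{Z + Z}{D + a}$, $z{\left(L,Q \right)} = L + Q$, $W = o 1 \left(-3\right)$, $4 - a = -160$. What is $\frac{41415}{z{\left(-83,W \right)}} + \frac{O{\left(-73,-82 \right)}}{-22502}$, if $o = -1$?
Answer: $- \frac{8480473691}{16381456} \approx -517.69$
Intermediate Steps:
$a = 164$ ($a = 4 - -160 = 4 + 160 = 164$)
$W = 3$ ($W = \left(-1\right) 1 \left(-3\right) = \left(-1\right) \left(-3\right) = 3$)
$O{\left(D,Z \right)} = \frac{2 Z}{164 + D}$ ($O{\left(D,Z \right)} = \frac{Z + Z}{D + 164} = \frac{2 Z}{164 + D}$)
$\frac{41415}{z{\left(-83,W \right)}} + \frac{O{\left(-73,-82 \right)}}{-22502} = \frac{41415}{-83 + 3} + \frac{2 \left(-82\right) \frac{1}{164 - 73}}{-22502} = \frac{41415}{-80} + 2 \left(-82\right) \frac{1}{91} \left(- \frac{1}{22502}\right) = 41415 \left(- \frac{1}{80}\right) + 2 \left(-82\right) \frac{1}{91} \left(- \frac{1}{22502}\right) = - \frac{8283}{16} - - \frac{82}{1023841} = - \frac{8283}{16} + \frac{82}{1023841} = - \frac{8480473691}{16381456}$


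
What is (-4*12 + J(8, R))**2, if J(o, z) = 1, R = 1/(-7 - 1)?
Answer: 2209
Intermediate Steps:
R = -1/8 (R = 1/(-8) = -1/8 ≈ -0.12500)
(-4*12 + J(8, R))**2 = (-4*12 + 1)**2 = (-48 + 1)**2 = (-47)**2 = 2209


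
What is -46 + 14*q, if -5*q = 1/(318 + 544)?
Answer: -99137/2155 ≈ -46.003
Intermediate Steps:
q = -1/4310 (q = -1/(5*(318 + 544)) = -⅕/862 = -⅕*1/862 = -1/4310 ≈ -0.00023202)
-46 + 14*q = -46 + 14*(-1/4310) = -46 - 7/2155 = -99137/2155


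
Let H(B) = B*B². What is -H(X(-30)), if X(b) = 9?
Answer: -729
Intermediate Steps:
H(B) = B³
-H(X(-30)) = -1*9³ = -1*729 = -729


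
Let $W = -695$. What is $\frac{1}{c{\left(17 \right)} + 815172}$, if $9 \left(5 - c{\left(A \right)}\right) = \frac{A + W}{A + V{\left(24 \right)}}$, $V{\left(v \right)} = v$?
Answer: $\frac{123}{100266997} \approx 1.2267 \cdot 10^{-6}$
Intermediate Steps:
$c{\left(A \right)} = 5 - \frac{-695 + A}{9 \left(24 + A\right)}$ ($c{\left(A \right)} = 5 - \frac{\left(A - 695\right) \frac{1}{A + 24}}{9} = 5 - \frac{\left(-695 + A\right) \frac{1}{24 + A}}{9} = 5 - \frac{\frac{1}{24 + A} \left(-695 + A\right)}{9} = 5 - \frac{-695 + A}{9 \left(24 + A\right)}$)
$\frac{1}{c{\left(17 \right)} + 815172} = \frac{1}{\frac{1775 + 44 \cdot 17}{9 \left(24 + 17\right)} + 815172} = \frac{1}{\frac{1775 + 748}{9 \cdot 41} + 815172} = \frac{1}{\frac{1}{9} \cdot \frac{1}{41} \cdot 2523 + 815172} = \frac{1}{\frac{841}{123} + 815172} = \frac{1}{\frac{100266997}{123}} = \frac{123}{100266997}$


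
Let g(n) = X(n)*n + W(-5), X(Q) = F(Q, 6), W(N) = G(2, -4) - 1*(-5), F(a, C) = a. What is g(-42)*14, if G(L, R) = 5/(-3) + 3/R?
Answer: 148393/6 ≈ 24732.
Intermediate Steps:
G(L, R) = -5/3 + 3/R (G(L, R) = 5*(-⅓) + 3/R = -5/3 + 3/R)
W(N) = 31/12 (W(N) = (-5/3 + 3/(-4)) - 1*(-5) = (-5/3 + 3*(-¼)) + 5 = (-5/3 - ¾) + 5 = -29/12 + 5 = 31/12)
X(Q) = Q
g(n) = 31/12 + n² (g(n) = n*n + 31/12 = n² + 31/12 = 31/12 + n²)
g(-42)*14 = (31/12 + (-42)²)*14 = (31/12 + 1764)*14 = (21199/12)*14 = 148393/6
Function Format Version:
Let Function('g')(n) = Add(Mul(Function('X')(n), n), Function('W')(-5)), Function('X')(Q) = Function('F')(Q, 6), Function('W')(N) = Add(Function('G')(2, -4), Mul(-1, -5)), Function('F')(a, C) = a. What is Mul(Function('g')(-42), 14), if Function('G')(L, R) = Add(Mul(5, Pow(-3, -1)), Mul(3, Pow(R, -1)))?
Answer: Rational(148393, 6) ≈ 24732.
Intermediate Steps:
Function('G')(L, R) = Add(Rational(-5, 3), Mul(3, Pow(R, -1))) (Function('G')(L, R) = Add(Mul(5, Rational(-1, 3)), Mul(3, Pow(R, -1))) = Add(Rational(-5, 3), Mul(3, Pow(R, -1))))
Function('W')(N) = Rational(31, 12) (Function('W')(N) = Add(Add(Rational(-5, 3), Mul(3, Pow(-4, -1))), Mul(-1, -5)) = Add(Add(Rational(-5, 3), Mul(3, Rational(-1, 4))), 5) = Add(Add(Rational(-5, 3), Rational(-3, 4)), 5) = Add(Rational(-29, 12), 5) = Rational(31, 12))
Function('X')(Q) = Q
Function('g')(n) = Add(Rational(31, 12), Pow(n, 2)) (Function('g')(n) = Add(Mul(n, n), Rational(31, 12)) = Add(Pow(n, 2), Rational(31, 12)) = Add(Rational(31, 12), Pow(n, 2)))
Mul(Function('g')(-42), 14) = Mul(Add(Rational(31, 12), Pow(-42, 2)), 14) = Mul(Add(Rational(31, 12), 1764), 14) = Mul(Rational(21199, 12), 14) = Rational(148393, 6)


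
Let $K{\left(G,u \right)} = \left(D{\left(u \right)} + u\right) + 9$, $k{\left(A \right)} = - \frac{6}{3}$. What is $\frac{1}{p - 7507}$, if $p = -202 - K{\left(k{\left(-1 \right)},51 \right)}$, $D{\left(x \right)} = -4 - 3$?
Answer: $- \frac{1}{7762} \approx -0.00012883$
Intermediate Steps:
$D{\left(x \right)} = -7$ ($D{\left(x \right)} = -4 - 3 = -7$)
$k{\left(A \right)} = -2$ ($k{\left(A \right)} = \left(-6\right) \frac{1}{3} = -2$)
$K{\left(G,u \right)} = 2 + u$ ($K{\left(G,u \right)} = \left(-7 + u\right) + 9 = 2 + u$)
$p = -255$ ($p = -202 - \left(2 + 51\right) = -202 - 53 = -255$)
$\frac{1}{p - 7507} = \frac{1}{-255 - 7507} = \frac{1}{-7762} = - \frac{1}{7762}$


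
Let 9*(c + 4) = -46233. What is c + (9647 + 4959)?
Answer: 9465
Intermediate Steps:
c = -5141 (c = -4 + (⅑)*(-46233) = -4 - 5137 = -5141)
c + (9647 + 4959) = -5141 + (9647 + 4959) = -5141 + 14606 = 9465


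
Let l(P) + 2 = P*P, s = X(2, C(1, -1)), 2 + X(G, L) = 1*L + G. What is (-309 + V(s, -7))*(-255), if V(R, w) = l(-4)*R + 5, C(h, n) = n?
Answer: 81090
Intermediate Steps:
X(G, L) = -2 + G + L (X(G, L) = -2 + (1*L + G) = -2 + (L + G) = -2 + (G + L) = -2 + G + L)
s = -1 (s = -2 + 2 - 1 = -1)
l(P) = -2 + P² (l(P) = -2 + P*P = -2 + P²)
V(R, w) = 5 + 14*R (V(R, w) = (-2 + (-4)²)*R + 5 = (-2 + 16)*R + 5 = 14*R + 5 = 5 + 14*R)
(-309 + V(s, -7))*(-255) = (-309 + (5 + 14*(-1)))*(-255) = (-309 + (5 - 14))*(-255) = (-309 - 9)*(-255) = -318*(-255) = 81090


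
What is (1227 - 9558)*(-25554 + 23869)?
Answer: 14037735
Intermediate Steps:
(1227 - 9558)*(-25554 + 23869) = -8331*(-1685) = 14037735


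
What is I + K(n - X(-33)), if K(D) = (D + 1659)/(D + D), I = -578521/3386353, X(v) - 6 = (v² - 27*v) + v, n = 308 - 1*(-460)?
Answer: -6278958/16931765 ≈ -0.37084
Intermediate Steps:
n = 768 (n = 308 + 460 = 768)
X(v) = 6 + v² - 26*v (X(v) = 6 + ((v² - 27*v) + v) = 6 + (v² - 26*v) = 6 + v² - 26*v)
I = -578521/3386353 (I = -578521*1/3386353 = -578521/3386353 ≈ -0.17084)
K(D) = (1659 + D)/(2*D) (K(D) = (1659 + D)/((2*D)) = (1659 + D)*(1/(2*D)) = (1659 + D)/(2*D))
I + K(n - X(-33)) = -578521/3386353 + (1659 + (768 - (6 + (-33)² - 26*(-33))))/(2*(768 - (6 + (-33)² - 26*(-33)))) = -578521/3386353 + (1659 + (768 - (6 + 1089 + 858)))/(2*(768 - (6 + 1089 + 858))) = -578521/3386353 + (1659 + (768 - 1*1953))/(2*(768 - 1*1953)) = -578521/3386353 + (1659 + (768 - 1953))/(2*(768 - 1953)) = -578521/3386353 + (½)*(1659 - 1185)/(-1185) = -578521/3386353 + (½)*(-1/1185)*474 = -578521/3386353 - ⅕ = -6278958/16931765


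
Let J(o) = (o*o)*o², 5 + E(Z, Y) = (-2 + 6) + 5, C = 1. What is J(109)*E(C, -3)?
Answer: 564632644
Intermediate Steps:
E(Z, Y) = 4 (E(Z, Y) = -5 + ((-2 + 6) + 5) = -5 + (4 + 5) = -5 + 9 = 4)
J(o) = o⁴ (J(o) = o²*o² = o⁴)
J(109)*E(C, -3) = 109⁴*4 = 141158161*4 = 564632644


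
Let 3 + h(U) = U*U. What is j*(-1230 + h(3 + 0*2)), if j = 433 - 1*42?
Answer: -478584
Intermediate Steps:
j = 391 (j = 433 - 42 = 391)
h(U) = -3 + U² (h(U) = -3 + U*U = -3 + U²)
j*(-1230 + h(3 + 0*2)) = 391*(-1230 + (-3 + (3 + 0*2)²)) = 391*(-1230 + (-3 + (3 + 0)²)) = 391*(-1230 + (-3 + 3²)) = 391*(-1230 + (-3 + 9)) = 391*(-1230 + 6) = 391*(-1224) = -478584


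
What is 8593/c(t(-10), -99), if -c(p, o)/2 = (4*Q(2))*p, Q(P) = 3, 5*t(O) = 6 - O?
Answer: -42965/384 ≈ -111.89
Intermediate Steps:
t(O) = 6/5 - O/5 (t(O) = (6 - O)/5 = 6/5 - O/5)
c(p, o) = -24*p (c(p, o) = -2*4*3*p = -24*p)
8593/c(t(-10), -99) = 8593/((-24*(6/5 - 1/5*(-10)))) = 8593/((-24*(6/5 + 2))) = 8593/((-24*16/5)) = 8593/(-384/5) = 8593*(-5/384) = -42965/384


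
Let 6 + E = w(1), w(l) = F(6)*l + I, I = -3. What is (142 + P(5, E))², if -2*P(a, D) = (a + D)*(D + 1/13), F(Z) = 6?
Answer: 3549456/169 ≈ 21003.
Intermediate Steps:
w(l) = -3 + 6*l (w(l) = 6*l - 3 = -3 + 6*l)
E = -3 (E = -6 + (-3 + 6*1) = -6 + (-3 + 6) = -6 + 3 = -3)
P(a, D) = -(1/13 + D)*(D + a)/2 (P(a, D) = -(a + D)*(D + 1/13)/2 = -(D + a)*(D + 1/13)/2 = -(D + a)*(1/13 + D)/2 = -(1/13 + D)*(D + a)/2)
(142 + P(5, E))² = (142 + (-½*(-3)² - 1/26*(-3) - 1/26*5 - ½*(-3)*5))² = (142 + (-½*9 + 3/26 - 5/26 + 15/2))² = (142 + (-9/2 + 3/26 - 5/26 + 15/2))² = (142 + 38/13)² = (1884/13)² = 3549456/169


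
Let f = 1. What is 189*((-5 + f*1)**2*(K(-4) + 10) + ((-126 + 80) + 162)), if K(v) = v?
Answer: 40068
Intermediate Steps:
189*((-5 + f*1)**2*(K(-4) + 10) + ((-126 + 80) + 162)) = 189*((-5 + 1*1)**2*(-4 + 10) + ((-126 + 80) + 162)) = 189*((-5 + 1)**2*6 + (-46 + 162)) = 189*((-4)**2*6 + 116) = 189*(16*6 + 116) = 189*(96 + 116) = 189*212 = 40068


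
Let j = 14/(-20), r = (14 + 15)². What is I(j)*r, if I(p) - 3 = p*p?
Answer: 293509/100 ≈ 2935.1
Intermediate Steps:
r = 841 (r = 29² = 841)
j = -7/10 (j = 14*(-1/20) = -7/10 ≈ -0.70000)
I(p) = 3 + p² (I(p) = 3 + p*p = 3 + p²)
I(j)*r = (3 + (-7/10)²)*841 = (3 + 49/100)*841 = (349/100)*841 = 293509/100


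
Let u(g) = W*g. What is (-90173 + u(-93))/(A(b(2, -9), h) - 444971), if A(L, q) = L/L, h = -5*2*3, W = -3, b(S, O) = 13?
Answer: 44947/222485 ≈ 0.20202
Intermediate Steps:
h = -30 (h = -10*3 = -30)
u(g) = -3*g
A(L, q) = 1
(-90173 + u(-93))/(A(b(2, -9), h) - 444971) = (-90173 - 3*(-93))/(1 - 444971) = (-90173 + 279)/(-444970) = -89894*(-1/444970) = 44947/222485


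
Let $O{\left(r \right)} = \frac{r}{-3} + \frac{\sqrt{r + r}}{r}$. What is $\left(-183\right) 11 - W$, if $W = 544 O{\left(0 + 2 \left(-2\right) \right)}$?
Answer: $- \frac{8215}{3} + 272 i \sqrt{2} \approx -2738.3 + 384.67 i$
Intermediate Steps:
$O{\left(r \right)} = - \frac{r}{3} + \frac{\sqrt{2}}{\sqrt{r}}$ ($O{\left(r \right)} = r \left(- \frac{1}{3}\right) + \frac{\sqrt{2 r}}{r} = - \frac{r}{3} + \frac{\sqrt{2} \sqrt{r}}{r} = - \frac{r}{3} + \frac{\sqrt{2}}{\sqrt{r}}$)
$W = \frac{2176}{3} - 272 i \sqrt{2}$ ($W = 544 \left(- \frac{0 + 2 \left(-2\right)}{3} + \frac{\sqrt{2}}{\sqrt{0 + 2 \left(-2\right)}}\right) = 544 \left(- \frac{0 - 4}{3} + \frac{\sqrt{2}}{\sqrt{0 - 4}}\right) = 544 \left(\left(- \frac{1}{3}\right) \left(-4\right) + \frac{\sqrt{2}}{2 i}\right) = 544 \left(\frac{4}{3} + \sqrt{2} \left(- \frac{i}{2}\right)\right) = 544 \left(\frac{4}{3} - \frac{i \sqrt{2}}{2}\right) = \frac{2176}{3} - 272 i \sqrt{2} \approx 725.33 - 384.67 i$)
$\left(-183\right) 11 - W = \left(-183\right) 11 - \left(\frac{2176}{3} - 272 i \sqrt{2}\right) = -2013 - \left(\frac{2176}{3} - 272 i \sqrt{2}\right) = - \frac{8215}{3} + 272 i \sqrt{2}$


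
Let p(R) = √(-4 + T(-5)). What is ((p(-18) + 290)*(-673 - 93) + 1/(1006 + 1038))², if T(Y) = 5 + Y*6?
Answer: 206094087863744417/4177936 + 173902742897*I*√29/511 ≈ 4.9329e+10 + 1.8327e+9*I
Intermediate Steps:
T(Y) = 5 + 6*Y
p(R) = I*√29 (p(R) = √(-4 + (5 + 6*(-5))) = √(-4 + (5 - 30)) = √(-4 - 25) = √(-29) = I*√29)
((p(-18) + 290)*(-673 - 93) + 1/(1006 + 1038))² = ((I*√29 + 290)*(-673 - 93) + 1/(1006 + 1038))² = ((290 + I*√29)*(-766) + 1/2044)² = ((-222140 - 766*I*√29) + 1/2044)² = (-454054159/2044 - 766*I*√29)²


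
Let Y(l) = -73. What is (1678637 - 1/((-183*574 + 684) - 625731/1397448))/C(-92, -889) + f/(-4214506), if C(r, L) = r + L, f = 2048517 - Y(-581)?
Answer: -172004114562231699594428/100491123261780673065 ≈ -1711.6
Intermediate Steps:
f = 2048590 (f = 2048517 - 1*(-73) = 2048517 + 73 = 2048590)
C(r, L) = L + r
(1678637 - 1/((-183*574 + 684) - 625731/1397448))/C(-92, -889) + f/(-4214506) = (1678637 - 1/((-183*574 + 684) - 625731/1397448))/(-889 - 92) + 2048590/(-4214506) = (1678637 - 1/((-105042 + 684) - 625731*1/1397448))/(-981) + 2048590*(-1/4214506) = (1678637 - 1/(-104358 - 208577/465816))*(-1/981) - 1024295/2107253 = (1678637 - 1/(-48611834705/465816))*(-1/981) - 1024295/2107253 = (1678637 - 1*(-465816/48611834705))*(-1/981) - 1024295/2107253 = (1678637 + 465816/48611834705)*(-1/981) - 1024295/2107253 = (81601624374162901/48611834705)*(-1/981) - 1024295/2107253 = -81601624374162901/47688209845605 - 1024295/2107253 = -172004114562231699594428/100491123261780673065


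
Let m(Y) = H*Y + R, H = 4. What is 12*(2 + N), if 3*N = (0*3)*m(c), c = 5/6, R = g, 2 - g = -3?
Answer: 24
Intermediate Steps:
g = 5 (g = 2 - 1*(-3) = 2 + 3 = 5)
R = 5
c = ⅚ (c = 5*(⅙) = ⅚ ≈ 0.83333)
m(Y) = 5 + 4*Y (m(Y) = 4*Y + 5 = 5 + 4*Y)
N = 0 (N = ((0*3)*(5 + 4*(⅚)))/3 = (0*(5 + 10/3))/3 = (0*(25/3))/3 = (⅓)*0 = 0)
12*(2 + N) = 12*(2 + 0) = 12*2 = 24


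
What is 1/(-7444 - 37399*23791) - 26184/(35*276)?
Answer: -2327888112771/858822149465 ≈ -2.7106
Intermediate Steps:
1/(-7444 - 37399*23791) - 26184/(35*276) = (1/23791)/(-44843) - 26184/9660 = -1/44843*1/23791 - 26184*1/9660 = -1/1066859813 - 2182/805 = -2327888112771/858822149465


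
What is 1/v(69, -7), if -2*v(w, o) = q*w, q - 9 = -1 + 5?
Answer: -2/897 ≈ -0.0022297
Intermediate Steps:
q = 13 (q = 9 + (-1 + 5) = 9 + 4 = 13)
v(w, o) = -13*w/2
1/v(69, -7) = 1/(-13/2*69) = 1/(-897/2) = -2/897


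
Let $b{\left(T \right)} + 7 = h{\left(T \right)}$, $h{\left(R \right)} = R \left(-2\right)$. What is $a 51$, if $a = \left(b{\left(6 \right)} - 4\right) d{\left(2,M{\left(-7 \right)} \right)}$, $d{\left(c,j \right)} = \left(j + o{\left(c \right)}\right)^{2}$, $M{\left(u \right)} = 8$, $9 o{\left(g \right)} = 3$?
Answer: $- \frac{244375}{3} \approx -81458.0$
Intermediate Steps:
$h{\left(R \right)} = - 2 R$
$b{\left(T \right)} = -7 - 2 T$
$o{\left(g \right)} = \frac{1}{3}$ ($o{\left(g \right)} = \frac{1}{9} \cdot 3 = \frac{1}{3}$)
$d{\left(c,j \right)} = \left(\frac{1}{3} + j\right)^{2}$ ($d{\left(c,j \right)} = \left(j + \frac{1}{3}\right)^{2} = \left(\frac{1}{3} + j\right)^{2}$)
$a = - \frac{14375}{9}$ ($a = \left(\left(-7 - 12\right) - 4\right) \frac{\left(1 + 3 \cdot 8\right)^{2}}{9} = \left(\left(-7 - 12\right) - 4\right) \frac{\left(1 + 24\right)^{2}}{9} = \left(-19 - 4\right) \frac{25^{2}}{9} = - 23 \cdot \frac{1}{9} \cdot 625 = \left(-23\right) \frac{625}{9} = - \frac{14375}{9} \approx -1597.2$)
$a 51 = \left(- \frac{14375}{9}\right) 51 = - \frac{244375}{3}$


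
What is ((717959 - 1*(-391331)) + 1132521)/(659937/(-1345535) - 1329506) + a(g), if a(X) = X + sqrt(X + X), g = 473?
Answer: 76648371794286/162627046877 + sqrt(946) ≈ 502.07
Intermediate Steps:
a(X) = X + sqrt(2)*sqrt(X) (a(X) = X + sqrt(2*X) = X + sqrt(2)*sqrt(X))
((717959 - 1*(-391331)) + 1132521)/(659937/(-1345535) - 1329506) + a(g) = ((717959 - 1*(-391331)) + 1132521)/(659937/(-1345535) - 1329506) + (473 + sqrt(2)*sqrt(473)) = ((717959 + 391331) + 1132521)/(659937*(-1/1345535) - 1329506) + (473 + sqrt(946)) = (1109290 + 1132521)/(-659937/1345535 - 1329506) + (473 + sqrt(946)) = 2241811/(-1788897515647/1345535) + (473 + sqrt(946)) = 2241811*(-1345535/1788897515647) + (473 + sqrt(946)) = -274221378535/162627046877 + (473 + sqrt(946)) = 76648371794286/162627046877 + sqrt(946)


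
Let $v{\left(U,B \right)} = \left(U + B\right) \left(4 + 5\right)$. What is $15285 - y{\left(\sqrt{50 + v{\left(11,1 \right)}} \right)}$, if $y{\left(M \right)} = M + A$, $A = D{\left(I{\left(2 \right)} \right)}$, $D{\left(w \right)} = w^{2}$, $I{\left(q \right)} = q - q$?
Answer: $15285 - \sqrt{158} \approx 15272.0$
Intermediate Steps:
$I{\left(q \right)} = 0$
$A = 0$ ($A = 0^{2} = 0$)
$v{\left(U,B \right)} = 9 B + 9 U$ ($v{\left(U,B \right)} = \left(B + U\right) 9 = 9 B + 9 U$)
$y{\left(M \right)} = M$ ($y{\left(M \right)} = M + 0 = M$)
$15285 - y{\left(\sqrt{50 + v{\left(11,1 \right)}} \right)} = 15285 - \sqrt{50 + \left(9 \cdot 1 + 9 \cdot 11\right)} = 15285 - \sqrt{50 + \left(9 + 99\right)} = 15285 - \sqrt{50 + 108} = 15285 - \sqrt{158}$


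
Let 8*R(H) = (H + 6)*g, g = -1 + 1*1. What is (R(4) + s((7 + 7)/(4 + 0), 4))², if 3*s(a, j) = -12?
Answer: 16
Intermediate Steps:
g = 0 (g = -1 + 1 = 0)
R(H) = 0 (R(H) = ((H + 6)*0)/8 = ((6 + H)*0)/8 = (⅛)*0 = 0)
s(a, j) = -4 (s(a, j) = (⅓)*(-12) = -4)
(R(4) + s((7 + 7)/(4 + 0), 4))² = (0 - 4)² = (-4)² = 16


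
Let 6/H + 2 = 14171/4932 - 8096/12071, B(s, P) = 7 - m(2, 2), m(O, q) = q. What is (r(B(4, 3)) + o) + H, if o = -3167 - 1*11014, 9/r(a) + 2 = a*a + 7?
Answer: -341333291391/24120650 ≈ -14151.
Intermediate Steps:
B(s, P) = 5 (B(s, P) = 7 - 1*2 = 7 - 2 = 5)
r(a) = 9/(5 + a**2) (r(a) = 9/(-2 + (a*a + 7)) = 9/(-2 + (a**2 + 7)) = 9/(-2 + (7 + a**2)) = 9/(5 + a**2))
H = 357205032/12060325 (H = 6/(-2 + (14171/4932 - 8096/12071)) = 6/(-2 + 131128669/59534172) = 6/(12060325/59534172) = 6*(59534172/12060325) = 357205032/12060325 ≈ 29.618)
o = -14181 (o = -3167 - 11014 = -14181)
(r(B(4, 3)) + o) + H = (9/(5 + 5**2) - 14181) + 357205032/12060325 = (9/(5 + 25) - 14181) + 357205032/12060325 = (9/30 - 14181) + 357205032/12060325 = (9*(1/30) - 14181) + 357205032/12060325 = (3/10 - 14181) + 357205032/12060325 = -141807/10 + 357205032/12060325 = -341333291391/24120650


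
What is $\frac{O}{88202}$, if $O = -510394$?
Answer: $- \frac{255197}{44101} \approx -5.7867$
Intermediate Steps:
$\frac{O}{88202} = - \frac{510394}{88202} = \left(-510394\right) \frac{1}{88202} = - \frac{255197}{44101}$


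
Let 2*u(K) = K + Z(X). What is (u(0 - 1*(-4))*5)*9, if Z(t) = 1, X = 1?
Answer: 225/2 ≈ 112.50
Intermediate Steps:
u(K) = 1/2 + K/2 (u(K) = (K + 1)/2 = (1 + K)/2 = 1/2 + K/2)
(u(0 - 1*(-4))*5)*9 = ((1/2 + (0 - 1*(-4))/2)*5)*9 = ((1/2 + (0 + 4)/2)*5)*9 = ((1/2 + (1/2)*4)*5)*9 = ((1/2 + 2)*5)*9 = ((5/2)*5)*9 = (25/2)*9 = 225/2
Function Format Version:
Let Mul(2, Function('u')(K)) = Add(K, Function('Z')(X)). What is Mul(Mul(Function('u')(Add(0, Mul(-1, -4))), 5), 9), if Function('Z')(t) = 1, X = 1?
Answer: Rational(225, 2) ≈ 112.50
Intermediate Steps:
Function('u')(K) = Add(Rational(1, 2), Mul(Rational(1, 2), K)) (Function('u')(K) = Mul(Rational(1, 2), Add(K, 1)) = Mul(Rational(1, 2), Add(1, K)) = Add(Rational(1, 2), Mul(Rational(1, 2), K)))
Mul(Mul(Function('u')(Add(0, Mul(-1, -4))), 5), 9) = Mul(Mul(Add(Rational(1, 2), Mul(Rational(1, 2), Add(0, Mul(-1, -4)))), 5), 9) = Mul(Mul(Add(Rational(1, 2), Mul(Rational(1, 2), Add(0, 4))), 5), 9) = Mul(Mul(Add(Rational(1, 2), Mul(Rational(1, 2), 4)), 5), 9) = Mul(Mul(Add(Rational(1, 2), 2), 5), 9) = Mul(Mul(Rational(5, 2), 5), 9) = Mul(Rational(25, 2), 9) = Rational(225, 2)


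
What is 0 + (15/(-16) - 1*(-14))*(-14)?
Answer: -1463/8 ≈ -182.88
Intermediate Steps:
0 + (15/(-16) - 1*(-14))*(-14) = 0 + (15*(-1/16) + 14)*(-14) = 0 + (-15/16 + 14)*(-14) = 0 + (209/16)*(-14) = 0 - 1463/8 = -1463/8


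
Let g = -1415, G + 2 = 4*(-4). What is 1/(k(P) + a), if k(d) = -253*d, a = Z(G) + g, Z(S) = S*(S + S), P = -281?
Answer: 1/70326 ≈ 1.4219e-5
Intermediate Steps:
G = -18 (G = -2 + 4*(-4) = -2 - 16 = -18)
Z(S) = 2*S**2 (Z(S) = S*(2*S) = 2*S**2)
a = -767 (a = 2*(-18)**2 - 1415 = 2*324 - 1415 = 648 - 1415 = -767)
1/(k(P) + a) = 1/(-253*(-281) - 767) = 1/(71093 - 767) = 1/70326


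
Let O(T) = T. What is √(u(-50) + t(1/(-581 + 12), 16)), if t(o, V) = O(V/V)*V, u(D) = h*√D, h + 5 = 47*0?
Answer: √(16 - 25*I*√2) ≈ 5.2348 - 3.3769*I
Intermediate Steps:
h = -5 (h = -5 + 47*0 = -5 + 0 = -5)
u(D) = -5*√D
t(o, V) = V (t(o, V) = (V/V)*V = 1*V = V)
√(u(-50) + t(1/(-581 + 12), 16)) = √(-25*I*√2 + 16) = √(16 - 25*I*√2)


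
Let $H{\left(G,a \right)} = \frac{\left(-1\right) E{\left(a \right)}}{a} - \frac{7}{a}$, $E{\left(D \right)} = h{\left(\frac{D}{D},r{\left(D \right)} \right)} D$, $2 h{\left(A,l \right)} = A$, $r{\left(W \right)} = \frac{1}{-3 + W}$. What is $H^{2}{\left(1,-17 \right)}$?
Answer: $\frac{9}{1156} \approx 0.0077855$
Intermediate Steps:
$h{\left(A,l \right)} = \frac{A}{2}$
$E{\left(D \right)} = \frac{D}{2}$ ($E{\left(D \right)} = \frac{D \frac{1}{D}}{2} D = \frac{1}{2} \cdot 1 D = \frac{D}{2}$)
$H{\left(G,a \right)} = - \frac{1}{2} - \frac{7}{a}$ ($H{\left(G,a \right)} = \frac{\left(-1\right) \frac{a}{2}}{a} - \frac{7}{a} = \frac{\left(- \frac{1}{2}\right) a}{a} - \frac{7}{a} = - \frac{1}{2} - \frac{7}{a}$)
$H^{2}{\left(1,-17 \right)} = \left(\frac{-14 - -17}{2 \left(-17\right)}\right)^{2} = \left(\frac{1}{2} \left(- \frac{1}{17}\right) \left(-14 + 17\right)\right)^{2} = \left(\frac{1}{2} \left(- \frac{1}{17}\right) 3\right)^{2} = \left(- \frac{3}{34}\right)^{2} = \frac{9}{1156}$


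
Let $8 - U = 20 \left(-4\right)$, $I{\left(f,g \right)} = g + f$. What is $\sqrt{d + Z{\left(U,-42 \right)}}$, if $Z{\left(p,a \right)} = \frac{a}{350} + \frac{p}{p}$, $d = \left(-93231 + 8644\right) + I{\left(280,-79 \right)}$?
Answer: $\frac{2 i \sqrt{527407}}{5} \approx 290.49 i$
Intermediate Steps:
$I{\left(f,g \right)} = f + g$
$d = -84386$ ($d = \left(-93231 + 8644\right) + \left(280 - 79\right) = -84587 + 201 = -84386$)
$U = 88$ ($U = 8 - 20 \left(-4\right) = 8 - -80 = 8 + 80 = 88$)
$Z{\left(p,a \right)} = 1 + \frac{a}{350}$ ($Z{\left(p,a \right)} = a \frac{1}{350} + 1 = \frac{a}{350} + 1 = 1 + \frac{a}{350}$)
$\sqrt{d + Z{\left(U,-42 \right)}} = \sqrt{-84386 + \left(1 + \frac{1}{350} \left(-42\right)\right)} = \sqrt{-84386 + \left(1 - \frac{3}{25}\right)} = \sqrt{-84386 + \frac{22}{25}} = \sqrt{- \frac{2109628}{25}} = \frac{2 i \sqrt{527407}}{5}$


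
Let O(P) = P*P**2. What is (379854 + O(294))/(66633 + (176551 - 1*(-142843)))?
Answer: 25792038/386027 ≈ 66.814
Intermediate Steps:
O(P) = P**3
(379854 + O(294))/(66633 + (176551 - 1*(-142843))) = (379854 + 294**3)/(66633 + (176551 - 1*(-142843))) = (379854 + 25412184)/(66633 + (176551 + 142843)) = 25792038/(66633 + 319394) = 25792038/386027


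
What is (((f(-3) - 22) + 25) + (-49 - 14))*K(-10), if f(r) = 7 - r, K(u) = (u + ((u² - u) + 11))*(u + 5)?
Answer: 27750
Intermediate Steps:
K(u) = (5 + u)*(11 + u²) (K(u) = (u + (11 + u² - u))*(5 + u) = (11 + u²)*(5 + u) = (5 + u)*(11 + u²))
(((f(-3) - 22) + 25) + (-49 - 14))*K(-10) = ((((7 - 1*(-3)) - 22) + 25) + (-49 - 14))*(55 + (-10)³ + 5*(-10)² + 11*(-10)) = ((((7 + 3) - 22) + 25) - 63)*(55 - 1000 + 5*100 - 110) = (((10 - 22) + 25) - 63)*(55 - 1000 + 500 - 110) = ((-12 + 25) - 63)*(-555) = (13 - 63)*(-555) = -50*(-555) = 27750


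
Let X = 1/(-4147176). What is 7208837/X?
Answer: -29896315794312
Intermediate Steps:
X = -1/4147176 ≈ -2.4113e-7
7208837/X = 7208837/(-1/4147176) = 7208837*(-4147176) = -29896315794312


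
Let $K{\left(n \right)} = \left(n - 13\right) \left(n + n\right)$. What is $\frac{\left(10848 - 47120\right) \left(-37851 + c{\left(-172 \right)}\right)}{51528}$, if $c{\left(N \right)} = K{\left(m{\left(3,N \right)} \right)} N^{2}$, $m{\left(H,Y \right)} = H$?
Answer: $\frac{2739882598}{2147} \approx 1.2761 \cdot 10^{6}$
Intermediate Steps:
$K{\left(n \right)} = 2 n \left(-13 + n\right)$ ($K{\left(n \right)} = \left(-13 + n\right) 2 n = 2 n \left(-13 + n\right)$)
$c{\left(N \right)} = - 60 N^{2}$ ($c{\left(N \right)} = 2 \cdot 3 \left(-13 + 3\right) N^{2} = 2 \cdot 3 \left(-10\right) N^{2} = - 60 N^{2}$)
$\frac{\left(10848 - 47120\right) \left(-37851 + c{\left(-172 \right)}\right)}{51528} = \frac{\left(10848 - 47120\right) \left(-37851 - 60 \left(-172\right)^{2}\right)}{51528} = - 36272 \left(-37851 - 1775040\right) \frac{1}{51528} = \left(-36272\right) \left(-1812891\right) \frac{1}{51528} = 65757182352 \cdot \frac{1}{51528} = \frac{2739882598}{2147}$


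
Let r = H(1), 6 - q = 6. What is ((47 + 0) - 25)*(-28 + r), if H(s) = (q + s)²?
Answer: -594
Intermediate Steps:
q = 0 (q = 6 - 1*6 = 6 - 6 = 0)
H(s) = s² (H(s) = (0 + s)² = s²)
r = 1 (r = 1² = 1)
((47 + 0) - 25)*(-28 + r) = ((47 + 0) - 25)*(-28 + 1) = (47 - 25)*(-27) = 22*(-27) = -594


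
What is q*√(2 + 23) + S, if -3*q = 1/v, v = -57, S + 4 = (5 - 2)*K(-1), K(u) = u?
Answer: -1192/171 ≈ -6.9708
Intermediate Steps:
S = -7 (S = -4 + (5 - 2)*(-1) = -4 + 3*(-1) = -4 - 3 = -7)
q = 1/171 (q = -⅓/(-57) = -⅓*(-1/57) = 1/171 ≈ 0.0058480)
q*√(2 + 23) + S = √(2 + 23)/171 - 7 = √25/171 - 7 = (1/171)*5 - 7 = 5/171 - 7 = -1192/171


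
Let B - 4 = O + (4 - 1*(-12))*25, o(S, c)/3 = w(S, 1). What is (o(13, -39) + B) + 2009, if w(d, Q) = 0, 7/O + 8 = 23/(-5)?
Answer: 21712/9 ≈ 2412.4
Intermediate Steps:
O = -5/9 (O = 7/(-8 + 23/(-5)) = 7/(-8 + 23*(-⅕)) = 7/(-8 - 23/5) = 7/(-63/5) = 7*(-5/63) = -5/9 ≈ -0.55556)
o(S, c) = 0 (o(S, c) = 3*0 = 0)
B = 3631/9 (B = 4 + (-5/9 + (4 - 1*(-12))*25) = 4 + (-5/9 + (4 + 12)*25) = 4 + (-5/9 + 16*25) = 4 + (-5/9 + 400) = 4 + 3595/9 = 3631/9 ≈ 403.44)
(o(13, -39) + B) + 2009 = (0 + 3631/9) + 2009 = 3631/9 + 2009 = 21712/9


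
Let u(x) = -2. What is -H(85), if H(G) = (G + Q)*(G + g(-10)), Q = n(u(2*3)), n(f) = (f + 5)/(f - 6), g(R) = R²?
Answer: -125245/8 ≈ -15656.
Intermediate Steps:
n(f) = (5 + f)/(-6 + f)
Q = -3/8 (Q = (5 - 2)/(-6 - 2) = 3/(-8) = -⅛*3 = -3/8 ≈ -0.37500)
H(G) = (100 + G)*(-3/8 + G) (H(G) = (G - 3/8)*(G + (-10)²) = (-3/8 + G)*(G + 100) = (-3/8 + G)*(100 + G) = (100 + G)*(-3/8 + G))
-H(85) = -(-75/2 + 85² + (797/8)*85) = -(-75/2 + 7225 + 67745/8) = -1*125245/8 = -125245/8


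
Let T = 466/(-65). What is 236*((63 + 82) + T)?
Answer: 2114324/65 ≈ 32528.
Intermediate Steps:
T = -466/65 (T = 466*(-1/65) = -466/65 ≈ -7.1692)
236*((63 + 82) + T) = 236*((63 + 82) - 466/65) = 236*(145 - 466/65) = 236*(8959/65) = 2114324/65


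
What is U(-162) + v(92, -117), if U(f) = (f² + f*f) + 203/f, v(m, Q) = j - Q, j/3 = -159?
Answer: 8444533/162 ≈ 52127.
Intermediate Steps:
j = -477 (j = 3*(-159) = -477)
v(m, Q) = -477 - Q
U(f) = 2*f² + 203/f (U(f) = (f² + f²) + 203/f = 2*f² + 203/f)
U(-162) + v(92, -117) = (203 + 2*(-162)³)/(-162) + (-477 - 1*(-117)) = -(203 + 2*(-4251528))/162 + (-477 + 117) = -(203 - 8503056)/162 - 360 = -1/162*(-8502853) - 360 = 8502853/162 - 360 = 8444533/162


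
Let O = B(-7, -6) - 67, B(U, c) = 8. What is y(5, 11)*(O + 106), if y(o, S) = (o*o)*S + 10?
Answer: 13395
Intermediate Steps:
O = -59 (O = 8 - 67 = -59)
y(o, S) = 10 + S*o**2 (y(o, S) = o**2*S + 10 = S*o**2 + 10 = 10 + S*o**2)
y(5, 11)*(O + 106) = (10 + 11*5**2)*(-59 + 106) = (10 + 11*25)*47 = (10 + 275)*47 = 285*47 = 13395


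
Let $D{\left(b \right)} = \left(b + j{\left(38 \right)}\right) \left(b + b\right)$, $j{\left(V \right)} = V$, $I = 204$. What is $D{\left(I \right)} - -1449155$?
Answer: $1547891$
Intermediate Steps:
$D{\left(b \right)} = 2 b \left(38 + b\right)$ ($D{\left(b \right)} = \left(b + 38\right) \left(b + b\right) = \left(38 + b\right) 2 b = 2 b \left(38 + b\right)$)
$D{\left(I \right)} - -1449155 = 2 \cdot 204 \left(38 + 204\right) - -1449155 = 2 \cdot 204 \cdot 242 + 1449155 = 98736 + 1449155 = 1547891$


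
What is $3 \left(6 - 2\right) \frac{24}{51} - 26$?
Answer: $- \frac{346}{17} \approx -20.353$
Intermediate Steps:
$3 \left(6 - 2\right) \frac{24}{51} - 26 = 3 \cdot 4 \cdot 24 \cdot \frac{1}{51} - 26 = 12 \cdot \frac{8}{17} - 26 = \frac{96}{17} - 26 = - \frac{346}{17}$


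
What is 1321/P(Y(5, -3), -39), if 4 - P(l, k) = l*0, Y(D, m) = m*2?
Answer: 1321/4 ≈ 330.25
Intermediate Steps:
Y(D, m) = 2*m
P(l, k) = 4 (P(l, k) = 4 - l*0 = 4 - 1*0 = 4 + 0 = 4)
1321/P(Y(5, -3), -39) = 1321/4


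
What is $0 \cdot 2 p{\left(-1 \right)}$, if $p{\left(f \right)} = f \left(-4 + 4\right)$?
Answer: $0$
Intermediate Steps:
$p{\left(f \right)} = 0$ ($p{\left(f \right)} = f 0 = 0$)
$0 \cdot 2 p{\left(-1 \right)} = 0 \cdot 2 \cdot 0 = 0 \cdot 0 = 0$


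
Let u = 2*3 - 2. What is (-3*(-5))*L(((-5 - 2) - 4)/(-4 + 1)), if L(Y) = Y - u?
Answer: -5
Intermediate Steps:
u = 4 (u = 6 - 2 = 4)
L(Y) = -4 + Y (L(Y) = Y - 1*4 = Y - 4 = -4 + Y)
(-3*(-5))*L(((-5 - 2) - 4)/(-4 + 1)) = (-3*(-5))*(-4 + ((-5 - 2) - 4)/(-4 + 1)) = 15*(-4 + (-7 - 4)/(-3)) = 15*(-4 - 11*(-⅓)) = 15*(-4 + 11/3) = 15*(-⅓) = -5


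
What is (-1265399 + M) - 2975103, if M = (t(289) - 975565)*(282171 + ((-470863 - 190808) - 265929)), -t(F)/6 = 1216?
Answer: 634362751867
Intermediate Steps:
t(F) = -7296 (t(F) = -6*1216 = -7296)
M = 634366992369 (M = (-7296 - 975565)*(282171 + ((-470863 - 190808) - 265929)) = -982861*(282171 + (-661671 - 265929)) = -982861*(282171 - 927600) = -982861*(-645429) = 634366992369)
(-1265399 + M) - 2975103 = (-1265399 + 634366992369) - 2975103 = 634365726970 - 2975103 = 634362751867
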